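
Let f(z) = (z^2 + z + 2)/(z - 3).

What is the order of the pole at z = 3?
Factor the denominator:
  z - 3 = (z - 3)

The numerator P(z) = z^2 + z + 2 has P(3) = 14 ≠ 0, so no factor of (z - 3) cancels.
Near z = 3 we can therefore write f(z) = g(z)/(z - 3) with g analytic at 3 and g(3) ≠ 0 (g is just the numerator).

Hence z = 3 is a pole of order 1.

Final answer: 1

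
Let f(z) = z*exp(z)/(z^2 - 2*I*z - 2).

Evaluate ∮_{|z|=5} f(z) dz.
By the residue theorem, ∮_C f(z) dz = 2πi · (sum of the residues of f at the poles inside |z| = 5).

The denominator factors as (z - 1 - I)*(z + 1 - I), so the singularities of f are simple poles at z = 1 + I, z = -1 + I.
  |1 + I|² = 2 < 25 = 5², so this pole is inside the contour.
  |-1 + I|² = 2 < 25 = 5², so this pole is inside the contour.

With P(z) = z*exp(z) and Q(z) = z^2 - 2*I*z - 2, each pole is simple, so Res(f, z₀) = P(z₀)/Q'(z₀) with Q'(z) = 2*z - 2*I.
  Res(f, 1 + I) = P(1 + I)/Q'(1 + I) = ((1 + I)*exp(1 + I))/(2) = (1/2 + I/2)*exp(1 + I)
  Res(f, -1 + I) = P(-1 + I)/Q'(-1 + I) = ((-1 + I)*exp(-1 + I))/(-2) = (1/2 - I/2)*exp(-1 + I)

Sum of residues inside C: (1/2 - I/2)*exp(-1 + I) + (1/2 + I/2)*exp(1 + I)
∮_C f(z) dz = 2πi · ((1/2 - I/2)*exp(-1 + I) + (1/2 + I/2)*exp(1 + I)) = pi*(-1 + I)*exp(1 + I) + pi*(1 + I)*exp(-1 + I)

Final answer: pi*(-1 + I)*exp(1 + I) + pi*(1 + I)*exp(-1 + I)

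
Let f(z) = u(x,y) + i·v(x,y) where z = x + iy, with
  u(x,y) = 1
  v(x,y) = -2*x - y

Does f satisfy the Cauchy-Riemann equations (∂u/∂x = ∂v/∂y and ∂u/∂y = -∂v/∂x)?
∂u/∂x = 0
∂v/∂y = -1
∂u/∂y = 0
∂v/∂x = -2
∂u/∂x ≠ ∂v/∂y and ∂u/∂y ≠ -∂v/∂x; the Cauchy-Riemann equations are not satisfied, so f is not analytic.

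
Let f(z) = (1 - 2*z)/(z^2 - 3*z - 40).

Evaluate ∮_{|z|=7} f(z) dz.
-22*I*pi/13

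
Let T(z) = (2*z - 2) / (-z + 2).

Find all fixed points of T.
{-sqrt(2), sqrt(2)}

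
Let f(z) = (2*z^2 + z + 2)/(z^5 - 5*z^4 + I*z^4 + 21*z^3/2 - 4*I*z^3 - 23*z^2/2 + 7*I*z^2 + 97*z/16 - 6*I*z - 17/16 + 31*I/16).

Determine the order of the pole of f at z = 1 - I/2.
Factor the denominator:
  z^5 - 5*z^4 + I*z^4 + 21*z^3/2 - 4*I*z^3 - 23*z^2/2 + 7*I*z^2 + 97*z/16 - 6*I*z - 17/16 + 31*I/16 = (z - 1 + I/2)^4*(z - 1 - I)

The numerator P(z) = 2*z^2 + z + 2 has P(1 - I/2) = 9/2 - 5*I/2 ≠ 0, so no factor of (z - 1 + I/2) cancels.
Near z = 1 - I/2 we can therefore write f(z) = g(z)/(z - 1 + I/2)^4 with g analytic at 1 - I/2 and g(1 - I/2) ≠ 0 (g is the numerator divided by the remaining denominator factors).

Hence z = 1 - I/2 is a pole of order 4.

Final answer: 4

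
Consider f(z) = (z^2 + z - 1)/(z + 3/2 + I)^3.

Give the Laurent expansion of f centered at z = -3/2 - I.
Put w = z - (-3/2 - I), i.e. z = w - 3/2 - I. The denominator is w^3, so it suffices to rewrite the numerator in powers of w.

P(z) = z^2 + z - 1
P(w - 3/2 - I) = -5/4 + 2*I + (-2 - 2*I)*w + w^2

Dividing each term by w^3:
  f = (-5/4 + 2*I)/w^3 + (-2 - 2*I)/w^2 + 1/w

Substituting back w = z + 3/2 + I:
  f(z) = (-5/4 + 2*I)/(z + 3/2 + I)^3 + (-2 - 2*I)/(z + 3/2 + I)^2 + 1/(z + 3/2 + I)

The series is finite because the numerator is a polynomial; the negative powers form the principal part, and the coefficient of 1/(z + 3/2 + I) gives Res(f, -3/2 - I) = 1.

Final answer: (-5/4 + 2*I)/(z + 3/2 + I)^3 + (-2 - 2*I)/(z + 3/2 + I)^2 + 1/(z + 3/2 + I)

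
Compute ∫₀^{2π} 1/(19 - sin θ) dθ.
Call the integral J. The integrand is 2π-periodic and we integrate over a full period, so shifting θ does not change the value (θ → θ + π/2 turns sin θ into cos θ; θ → θ + π flips the sign of the trig term). Hence
  J = ∫₀^{2π} dθ/(19 + cos θ).
Put z = e^{iθ}: then cos θ = (z + 1/z)/2, dθ = dz/(iz), and z runs once counterclockwise around |z| = 1:
  J = ∮_{|z|=1} 1/(19 + (z + 1/z)/2) · dz/(iz) = (2/i) ∮_{|z|=1} dz/(z^2 + 38*z + 1).
The roots of z^2 + 38*z + 1 are z = (-19 ± sqrt(19^2 - 1^2)), with sqrt(360) = 6*sqrt(10); their product is 1, so only z₊ = -19 + 6*sqrt(10) lies inside the unit circle (z₋ = -19 - 6*sqrt(10) lies outside).
z₊ is a simple zero of q(z) = z^2 + 38*z + 1, so Res(1/q, z₊) = 1/q'(z₊) with q'(z) = 2*z + 38; and q'(z₊) = (z₊ - z₋) = 12*sqrt(10).
Therefore J = (2/i) · 2πi · 1/(12*sqrt(10)) = 2*pi/(6*sqrt(10)) = sqrt(10)*pi/30

Final answer: sqrt(10)*pi/30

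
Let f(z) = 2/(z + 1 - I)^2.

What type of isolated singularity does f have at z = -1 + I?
Write f(z) = g(z)/(z + 1 - I)^2 with g(z) = 2.
g is entire and g(-1 + I) = 2 ≠ 0, so no factor of (z + 1 - I) cancels: the Laurent expansion of f about z = -1 + I starts at the power -2, i.e. lim_{z→z₀} (z - z₀)^2 f(z) = 2 is finite and nonzero.
So z = -1 + I is a pole of order 2.

Final answer: pole of order 2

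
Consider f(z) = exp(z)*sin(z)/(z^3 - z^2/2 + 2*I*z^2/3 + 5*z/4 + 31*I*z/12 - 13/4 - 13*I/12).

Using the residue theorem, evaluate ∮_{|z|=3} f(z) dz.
pi*(296/1565 + 112*I/1565)*exp(-1 + 3*I/2)*sin(1 - 3*I/2) + pi*(756/5321 + 3636*I/5321)*exp(1 - 2*I/3)*sin(1 - 2*I/3) + pi*(4/85 - 52*I/85)*exp(1/2 - 3*I/2)*sin(1/2 - 3*I/2)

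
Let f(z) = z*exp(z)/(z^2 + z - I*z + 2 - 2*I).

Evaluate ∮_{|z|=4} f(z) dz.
By the residue theorem, ∮_C f(z) dz = 2πi · (sum of the residues of f at the poles inside |z| = 4).

The denominator factors as (z + 1 + I)*(z - 2*I), so the singularities of f are simple poles at z = -1 - I, z = 2*I.
  |-1 - I|² = 2 < 16 = 4², so this pole is inside the contour.
  |2*I|² = 4 < 16 = 4², so this pole is inside the contour.

With P(z) = z*exp(z) and Q(z) = z^2 + z - I*z + 2 - 2*I, each pole is simple, so Res(f, z₀) = P(z₀)/Q'(z₀) with Q'(z) = 2*z + 1 - I.
  Res(f, -1 - I) = P(-1 - I)/Q'(-1 - I) = ((-1 - I)*exp(-1 - I))/(-1 - 3*I) = (2/5 - I/5)*exp(-1 - I)
  Res(f, 2*I) = P(2*I)/Q'(2*I) = (2*I*exp(2*I))/(1 + 3*I) = (3/5 + I/5)*exp(2*I)

Sum of residues inside C: (2/5 - I/5)*exp(-1 - I) + (3/5 + I/5)*exp(2*I)
∮_C f(z) dz = 2πi · ((2/5 - I/5)*exp(-1 - I) + (3/5 + I/5)*exp(2*I)) = pi*(-2/5 + 6*I/5)*exp(2*I) + pi*(2/5 + 4*I/5)*exp(-1 - I)

Final answer: pi*(-2/5 + 6*I/5)*exp(2*I) + pi*(2/5 + 4*I/5)*exp(-1 - I)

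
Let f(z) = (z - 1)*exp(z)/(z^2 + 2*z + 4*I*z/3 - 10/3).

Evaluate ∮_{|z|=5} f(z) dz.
By the residue theorem, ∮_C f(z) dz = 2πi · (sum of the residues of f at the poles inside |z| = 5).

The denominator factors as (z - 1 + I/3)*(z + 3 + I), so the singularities of f are simple poles at z = 1 - I/3, z = -3 - I.
  |1 - I/3|² = 10/9 < 25 = 5², so this pole is inside the contour.
  |-3 - I|² = 10 < 25 = 5², so this pole is inside the contour.

With P(z) = (z - 1)*exp(z) and Q(z) = z^2 + 2*z + 4*I*z/3 - 10/3, each pole is simple, so Res(f, z₀) = P(z₀)/Q'(z₀) with Q'(z) = 2*z + 2 + 4*I/3.
  Res(f, 1 - I/3) = P(1 - I/3)/Q'(1 - I/3) = (-I*exp(1 - I/3)/3)/(4 + 2*I/3) = (-1/74 - 3*I/37)*exp(1 - I/3)
  Res(f, -3 - I) = P(-3 - I)/Q'(-3 - I) = ((-4 - I)*exp(-3 - I))/(-4 - 2*I/3) = (75/74 + 3*I/37)*exp(-3 - I)

Sum of residues inside C: (-1/74 - 3*I/37)*exp(1 - I/3) + (75/74 + 3*I/37)*exp(-3 - I)
∮_C f(z) dz = 2πi · ((-1/74 - 3*I/37)*exp(1 - I/3) + (75/74 + 3*I/37)*exp(-3 - I)) = pi*(6/37 - I/37)*exp(1 - I/3) + pi*(-6/37 + 75*I/37)*exp(-3 - I)

Final answer: pi*(6/37 - I/37)*exp(1 - I/3) + pi*(-6/37 + 75*I/37)*exp(-3 - I)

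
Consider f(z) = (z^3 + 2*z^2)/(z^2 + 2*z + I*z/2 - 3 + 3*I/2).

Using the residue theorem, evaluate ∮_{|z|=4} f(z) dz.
By the residue theorem, ∮_C f(z) dz = 2πi · (sum of the residues of f at the poles inside |z| = 4).

The denominator factors as (z - 1 + I/2)*(z + 3), so the singularities of f are simple poles at z = 1 - I/2, z = -3.
  |1 - I/2|² = 5/4 < 16 = 4², so this pole is inside the contour.
  |-3|² = 9 < 16 = 4², so this pole is inside the contour.

With P(z) = z^3 + 2*z^2 and Q(z) = z^2 + 2*z + I*z/2 - 3 + 3*I/2, each pole is simple, so Res(f, z₀) = P(z₀)/Q'(z₀) with Q'(z) = 2*z + 2 + I/2.
  Res(f, 1 - I/2) = P(1 - I/2)/Q'(1 - I/2) = (7/4 - 27*I/8)/(4 - I/2) = 139/260 - 101*I/130
  Res(f, -3) = P(-3)/Q'(-3) = (-9)/(-4 + I/2) = 144/65 + 18*I/65

Sum of residues inside C: 11/4 - I/2
∮_C f(z) dz = 2πi · (11/4 - I/2) = pi*(1 + 11*I/2)

Final answer: pi*(1 + 11*I/2)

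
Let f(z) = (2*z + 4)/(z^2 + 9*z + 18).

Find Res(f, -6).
Write f(z) = P(z)/Q(z) with P(z) = 2*z + 4 and Q(z) = z^2 + 9*z + 18.
The denominator factors as Q(z) = (z + 3)*(z + 6), so z = -6 is a simple zero of Q and P is analytic there; z = -6 is therefore a simple pole and
  Res(f, z₀) = P(z₀)/Q'(z₀).

Q'(z) = 2*z + 9, so Q'(-6) = -3.
P(-6) = -8.

Res(f, -6) = (-8)/(-3) = 8/3

Final answer: 8/3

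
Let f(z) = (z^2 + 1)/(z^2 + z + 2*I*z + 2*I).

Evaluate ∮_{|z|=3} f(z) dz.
By the residue theorem, ∮_C f(z) dz = 2πi · (sum of the residues of f at the poles inside |z| = 3).

The denominator factors as (z + 2*I)*(z + 1), so the singularities of f are simple poles at z = -2*I, z = -1.
  |-2*I|² = 4 < 9 = 3², so this pole is inside the contour.
  |-1|² = 1 < 9 = 3², so this pole is inside the contour.

With P(z) = z^2 + 1 and Q(z) = z^2 + z + 2*I*z + 2*I, each pole is simple, so Res(f, z₀) = P(z₀)/Q'(z₀) with Q'(z) = 2*z + 1 + 2*I.
  Res(f, -2*I) = P(-2*I)/Q'(-2*I) = (-3)/(1 - 2*I) = -3/5 - 6*I/5
  Res(f, -1) = P(-1)/Q'(-1) = (2)/(-1 + 2*I) = -2/5 - 4*I/5

Sum of residues inside C: -1 - 2*I
∮_C f(z) dz = 2πi · (-1 - 2*I) = pi*(4 - 2*I)

Final answer: pi*(4 - 2*I)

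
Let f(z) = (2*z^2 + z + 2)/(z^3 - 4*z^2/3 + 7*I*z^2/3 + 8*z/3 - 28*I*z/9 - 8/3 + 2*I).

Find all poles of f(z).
The singularities of f are the zeros of the denominator. Factoring,
  z^3 - 4*z^2/3 + 7*I*z^2/3 + 8*z/3 - 28*I*z/9 - 8/3 + 2*I = (z - 1 + I/3)*(z - 1/3 - I)*(z + 3*I)
so the candidates are z = 1 - I/3, z = 1/3 + I, z = -3*I.

Check the numerator P(z) = 2*z^2 + z + 2 at each one:
  P(1 - I/3) = 43/9 - 5*I/3 ≠ 0, so z = 1 - I/3 is a (simple) pole.
  P(1/3 + I) = 5/9 + 7*I/3 ≠ 0, so z = 1/3 + I is a (simple) pole.
  P(-3*I) = -16 - 3*I ≠ 0, so z = -3*I is a (simple) pole.

Poles of f: {-3*I, 1/3 + I, 1 - I/3}

Final answer: {-3*I, 1/3 + I, 1 - I/3}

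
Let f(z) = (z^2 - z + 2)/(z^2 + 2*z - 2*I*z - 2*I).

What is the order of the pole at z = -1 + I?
Factor the denominator:
  z^2 + 2*z - 2*I*z - 2*I = (z + 1 - I)^2

The numerator P(z) = z^2 - z + 2 has P(-1 + I) = 3 - 3*I ≠ 0, so no factor of (z + 1 - I) cancels.
Near z = -1 + I we can therefore write f(z) = g(z)/(z + 1 - I)^2 with g analytic at -1 + I and g(-1 + I) ≠ 0 (g is just the numerator).

Hence z = -1 + I is a pole of order 2.

Final answer: 2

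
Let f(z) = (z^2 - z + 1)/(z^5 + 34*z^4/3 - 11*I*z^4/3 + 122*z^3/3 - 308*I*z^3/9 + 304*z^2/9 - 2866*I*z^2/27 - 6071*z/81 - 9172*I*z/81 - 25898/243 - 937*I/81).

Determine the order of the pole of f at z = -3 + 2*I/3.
Factor the denominator:
  z^5 + 34*z^4/3 - 11*I*z^4/3 + 122*z^3/3 - 308*I*z^3/9 + 304*z^2/9 - 2866*I*z^2/27 - 6071*z/81 - 9172*I*z/81 - 25898/243 - 937*I/81 = (z + 3 - 2*I/3)^4*(z - 2/3 - I)

The numerator P(z) = z^2 - z + 1 has P(-3 + 2*I/3) = 113/9 - 14*I/3 ≠ 0, so no factor of (z + 3 - 2*I/3) cancels.
Near z = -3 + 2*I/3 we can therefore write f(z) = g(z)/(z + 3 - 2*I/3)^4 with g analytic at -3 + 2*I/3 and g(-3 + 2*I/3) ≠ 0 (g is the numerator divided by the remaining denominator factors).

Hence z = -3 + 2*I/3 is a pole of order 4.

Final answer: 4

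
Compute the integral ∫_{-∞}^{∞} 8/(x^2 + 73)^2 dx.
4*sqrt(73)*pi/5329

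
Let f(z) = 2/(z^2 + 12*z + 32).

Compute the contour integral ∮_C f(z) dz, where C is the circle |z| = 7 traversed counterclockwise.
I*pi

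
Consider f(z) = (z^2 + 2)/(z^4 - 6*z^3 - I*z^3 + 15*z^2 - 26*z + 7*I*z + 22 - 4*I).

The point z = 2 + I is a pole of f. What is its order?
3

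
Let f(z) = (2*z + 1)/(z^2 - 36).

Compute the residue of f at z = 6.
Write f(z) = P(z)/Q(z) with P(z) = 2*z + 1 and Q(z) = z^2 - 36.
The denominator factors as Q(z) = (z + 6)*(z - 6), so z = 6 is a simple zero of Q and P is analytic there; z = 6 is therefore a simple pole and
  Res(f, z₀) = P(z₀)/Q'(z₀).

Q'(z) = 2*z, so Q'(6) = 12.
P(6) = 13.

Res(f, 6) = (13)/(12) = 13/12

Final answer: 13/12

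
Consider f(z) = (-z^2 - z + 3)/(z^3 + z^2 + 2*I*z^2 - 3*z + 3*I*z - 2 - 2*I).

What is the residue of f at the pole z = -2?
Write f(z) = P(z)/Q(z) with P(z) = -z^2 - z + 3 and Q(z) = z^3 + z^2 + 2*I*z^2 - 3*z + 3*I*z - 2 - 2*I.
The denominator factors as Q(z) = (z + I)*(z - 1 + I)*(z + 2), so z = -2 is a simple zero of Q and P is analytic there; z = -2 is therefore a simple pole and
  Res(f, z₀) = P(z₀)/Q'(z₀).

Q'(z) = 3*z^2 + 2*z + 4*I*z - 3 + 3*I, so Q'(-2) = 5 - 5*I.
P(-2) = 1.

Res(f, -2) = (1)/(5 - 5*I) = 1/10 + I/10

Final answer: 1/10 + I/10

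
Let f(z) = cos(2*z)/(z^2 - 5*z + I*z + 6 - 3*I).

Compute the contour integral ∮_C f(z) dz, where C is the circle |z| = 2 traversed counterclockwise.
0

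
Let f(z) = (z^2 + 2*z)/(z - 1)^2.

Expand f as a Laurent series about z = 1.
Put w = z - (1), i.e. z = w + 1. The denominator is w^2, so it suffices to rewrite the numerator in powers of w.

P(z) = z^2 + 2*z
P(w + 1) = 3 + 4*w + w^2

Dividing each term by w^2:
  f = 3/w^2 + 4/w + 1

Substituting back w = z - 1:
  f(z) = 3/(z - 1)^2 + 4/(z - 1) + 1

The series is finite because the numerator is a polynomial; the negative powers form the principal part, and the coefficient of 1/(z - 1) gives Res(f, 1) = 4.

Final answer: 3/(z - 1)^2 + 4/(z - 1) + 1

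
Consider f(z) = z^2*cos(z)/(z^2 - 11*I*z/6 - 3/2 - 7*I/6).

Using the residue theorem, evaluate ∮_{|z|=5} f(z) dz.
pi*(-512/579 - 72*I/193)*cos(1 - I/3) + pi*(-537/193 + 72*I/193)*cos(1 + 3*I/2)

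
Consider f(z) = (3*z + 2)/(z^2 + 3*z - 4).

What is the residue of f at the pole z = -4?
Write f(z) = P(z)/Q(z) with P(z) = 3*z + 2 and Q(z) = z^2 + 3*z - 4.
The denominator factors as Q(z) = (z - 1)*(z + 4), so z = -4 is a simple zero of Q and P is analytic there; z = -4 is therefore a simple pole and
  Res(f, z₀) = P(z₀)/Q'(z₀).

Q'(z) = 2*z + 3, so Q'(-4) = -5.
P(-4) = -10.

Res(f, -4) = (-10)/(-5) = 2

Final answer: 2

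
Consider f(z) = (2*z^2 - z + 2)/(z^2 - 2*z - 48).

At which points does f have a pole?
The singularities of f are the zeros of the denominator. Factoring,
  z^2 - 2*z - 48 = (z + 6)*(z - 8)
so the candidates are z = -6, z = 8.

Check the numerator P(z) = 2*z^2 - z + 2 at each one:
  P(-6) = 80 ≠ 0, so z = -6 is a (simple) pole.
  P(8) = 122 ≠ 0, so z = 8 is a (simple) pole.

Poles of f: {-6, 8}

Final answer: {-6, 8}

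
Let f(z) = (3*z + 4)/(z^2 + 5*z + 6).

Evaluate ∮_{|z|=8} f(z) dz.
By the residue theorem, ∮_C f(z) dz = 2πi · (sum of the residues of f at the poles inside |z| = 8).

The denominator factors as (z + 2)*(z + 3), so the singularities of f are simple poles at z = -2, z = -3.
  |-2|² = 4 < 64 = 8², so this pole is inside the contour.
  |-3|² = 9 < 64 = 8², so this pole is inside the contour.

With P(z) = 3*z + 4 and Q(z) = z^2 + 5*z + 6, each pole is simple, so Res(f, z₀) = P(z₀)/Q'(z₀) with Q'(z) = 2*z + 5.
  Res(f, -2) = P(-2)/Q'(-2) = (-2)/(1) = -2
  Res(f, -3) = P(-3)/Q'(-3) = (-5)/(-1) = 5

Sum of residues inside C: 3
∮_C f(z) dz = 2πi · (3) = 6*I*pi

Final answer: 6*I*pi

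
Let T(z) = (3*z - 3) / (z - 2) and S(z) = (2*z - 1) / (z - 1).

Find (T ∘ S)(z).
3*z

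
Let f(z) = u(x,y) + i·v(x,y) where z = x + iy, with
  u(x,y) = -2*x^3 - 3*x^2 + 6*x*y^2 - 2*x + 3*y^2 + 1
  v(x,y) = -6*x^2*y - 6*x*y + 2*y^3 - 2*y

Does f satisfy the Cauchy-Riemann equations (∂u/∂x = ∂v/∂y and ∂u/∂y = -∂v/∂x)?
∂u/∂x = -6*x^2 - 6*x + 6*y^2 - 2
∂v/∂y = -6*x^2 - 6*x + 6*y^2 - 2
∂u/∂y = 12*x*y + 6*y
∂v/∂x = -12*x*y - 6*y
∂u/∂x = ∂v/∂y and ∂u/∂y = -∂v/∂x hold identically; f is analytic.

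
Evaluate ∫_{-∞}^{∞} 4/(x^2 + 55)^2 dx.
Let f(z) = 4/(z^2 + 55)^2. The denominator has no real zeros and deg Q - deg P = 4 ≥ 2, so the integral of f over the upper semicircle |z| = R tends to 0 as R → ∞. Closing the contour in the upper half-plane,
  ∫_{-∞}^{∞} f(x) dx = 2πi · Σ Res(f, z_k)  over the poles with Im z_k > 0.

Zeros of the denominator: z^2 + 55 = 0 gives z = ±sqrt(55)*I.
Upper half-plane: z = sqrt(55)*I (a pole of order 2).

Write f(z) = g(z)/(z - sqrt(55)*I)^2 with g(z) = 4/(z + sqrt(55)*I)^2. For a double pole, Res(f, z₀) = g'(z₀):
  g'(z) = -8/(z + sqrt(55)*I)^3
  Res(f, sqrt(55)*I) = g'(sqrt(55)*I) = -sqrt(55)*I/3025

∫_{-∞}^{∞} f(x) dx = 2πi · (-sqrt(55)*I/3025) = 2*sqrt(55)*pi/3025

Final answer: 2*sqrt(55)*pi/3025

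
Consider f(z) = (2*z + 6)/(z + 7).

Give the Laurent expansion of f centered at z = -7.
Put w = z - (-7), i.e. z = w - 7. The denominator is w, so it suffices to rewrite the numerator in powers of w.

P(z) = 2*z + 6
P(w - 7) = -8 + 2*w

Dividing each term by w:
  f = -8/w + 2

Substituting back w = z + 7:
  f(z) = -8/(z + 7) + 2

The series is finite because the numerator is a polynomial; the negative powers form the principal part, and the coefficient of 1/(z + 7) gives Res(f, -7) = -8.

Final answer: -8/(z + 7) + 2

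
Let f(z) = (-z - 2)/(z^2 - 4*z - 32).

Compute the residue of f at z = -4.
Write f(z) = P(z)/Q(z) with P(z) = -z - 2 and Q(z) = z^2 - 4*z - 32.
The denominator factors as Q(z) = (z + 4)*(z - 8), so z = -4 is a simple zero of Q and P is analytic there; z = -4 is therefore a simple pole and
  Res(f, z₀) = P(z₀)/Q'(z₀).

Q'(z) = 2*z - 4, so Q'(-4) = -12.
P(-4) = 2.

Res(f, -4) = (2)/(-12) = -1/6

Final answer: -1/6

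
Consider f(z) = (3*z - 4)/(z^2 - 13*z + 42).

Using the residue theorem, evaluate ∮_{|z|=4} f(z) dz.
0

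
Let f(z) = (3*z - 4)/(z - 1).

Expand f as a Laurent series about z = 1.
Put w = z - (1), i.e. z = w + 1. The denominator is w, so it suffices to rewrite the numerator in powers of w.

P(z) = 3*z - 4
P(w + 1) = -1 + 3*w

Dividing each term by w:
  f = -1/w + 3

Substituting back w = z - 1:
  f(z) = -1/(z - 1) + 3

The series is finite because the numerator is a polynomial; the negative powers form the principal part, and the coefficient of 1/(z - 1) gives Res(f, 1) = -1.

Final answer: -1/(z - 1) + 3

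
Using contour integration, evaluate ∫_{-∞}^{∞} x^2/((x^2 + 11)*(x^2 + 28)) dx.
pi*(-sqrt(11) + 2*sqrt(7))/17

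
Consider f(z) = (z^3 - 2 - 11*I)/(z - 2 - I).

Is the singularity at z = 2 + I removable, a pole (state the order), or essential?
The numerator vanishes at z = 2 + I ((2 + I)^3 = 2 + 11*I), so it is divisible by z - 2 - I:
  z^3 - 2 - 11*I = (z - 2 - I)*(z^2 + 2*z + I*z + 3 + 4*I)
Hence for z ≠ 2 + I, f(z) = z^2 + 2*z + I*z + 3 + 4*I, a polynomial, and lim_{z→2 + I} f(z) = 9 + 12*I is finite.
So the singularity is removable.

Final answer: removable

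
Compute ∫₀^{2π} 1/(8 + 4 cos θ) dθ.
sqrt(3)*pi/6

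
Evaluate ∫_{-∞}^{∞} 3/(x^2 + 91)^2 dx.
Let f(z) = 3/(z^2 + 91)^2. The denominator has no real zeros and deg Q - deg P = 4 ≥ 2, so the integral of f over the upper semicircle |z| = R tends to 0 as R → ∞. Closing the contour in the upper half-plane,
  ∫_{-∞}^{∞} f(x) dx = 2πi · Σ Res(f, z_k)  over the poles with Im z_k > 0.

Zeros of the denominator: z^2 + 91 = 0 gives z = ±sqrt(91)*I.
Upper half-plane: z = sqrt(91)*I (a pole of order 2).

Write f(z) = g(z)/(z - sqrt(91)*I)^2 with g(z) = 3/(z + sqrt(91)*I)^2. For a double pole, Res(f, z₀) = g'(z₀):
  g'(z) = -6/(z + sqrt(91)*I)^3
  Res(f, sqrt(91)*I) = g'(sqrt(91)*I) = -3*sqrt(91)*I/33124

∫_{-∞}^{∞} f(x) dx = 2πi · (-3*sqrt(91)*I/33124) = 3*sqrt(91)*pi/16562

Final answer: 3*sqrt(91)*pi/16562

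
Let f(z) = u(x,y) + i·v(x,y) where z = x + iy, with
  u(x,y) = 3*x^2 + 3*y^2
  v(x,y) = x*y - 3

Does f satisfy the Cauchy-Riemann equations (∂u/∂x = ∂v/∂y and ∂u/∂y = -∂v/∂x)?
∂u/∂x = 6*x
∂v/∂y = x
∂u/∂y = 6*y
∂v/∂x = y
∂u/∂x ≠ ∂v/∂y and ∂u/∂y ≠ -∂v/∂x; the Cauchy-Riemann equations are not satisfied, so f is not analytic.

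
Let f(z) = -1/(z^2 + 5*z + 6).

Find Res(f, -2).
Write f(z) = P(z)/Q(z) with P(z) = -1 and Q(z) = z^2 + 5*z + 6.
The denominator factors as Q(z) = (z + 2)*(z + 3), so z = -2 is a simple zero of Q and P is analytic there; z = -2 is therefore a simple pole and
  Res(f, z₀) = P(z₀)/Q'(z₀).

Q'(z) = 2*z + 5, so Q'(-2) = 1.
P(-2) = -1.

Res(f, -2) = (-1)/(1) = -1

Final answer: -1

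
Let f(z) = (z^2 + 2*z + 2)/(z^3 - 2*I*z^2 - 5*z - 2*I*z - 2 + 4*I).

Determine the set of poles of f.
{-2, I, 2 + I}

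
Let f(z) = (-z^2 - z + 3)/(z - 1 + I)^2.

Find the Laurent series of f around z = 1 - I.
Put w = z - (1 - I), i.e. z = w + 1 - I. The denominator is w^2, so it suffices to rewrite the numerator in powers of w.

P(z) = -z^2 - z + 3
P(w + 1 - I) = 2 + 3*I + (-3 + 2*I)*w - w^2

Dividing each term by w^2:
  f = (2 + 3*I)/w^2 + (-3 + 2*I)/w - 1

Substituting back w = z - 1 + I:
  f(z) = (2 + 3*I)/(z - 1 + I)^2 + (-3 + 2*I)/(z - 1 + I) - 1

The series is finite because the numerator is a polynomial; the negative powers form the principal part, and the coefficient of 1/(z - 1 + I) gives Res(f, 1 - I) = -3 + 2*I.

Final answer: (2 + 3*I)/(z - 1 + I)^2 + (-3 + 2*I)/(z - 1 + I) - 1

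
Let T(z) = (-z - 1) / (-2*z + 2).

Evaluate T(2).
Substitute z = 2:
  numerator:   -(2) - 1 = -3
  denominator: -2*(2) + 2 = -2
T(2) = (-3)/(-2) = 3/2

Final answer: 3/2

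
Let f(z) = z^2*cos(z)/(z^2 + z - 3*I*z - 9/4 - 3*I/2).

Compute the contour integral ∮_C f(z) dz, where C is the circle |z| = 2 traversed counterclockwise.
By the residue theorem, ∮_C f(z) dz = 2πi · (sum of the residues of f at the poles inside |z| = 2).

The denominator factors as (z - 3*I/2)*(z + 1 - 3*I/2), so the singularities of f are simple poles at z = 3*I/2, z = -1 + 3*I/2.
  |3*I/2|² = 9/4 < 4 = 2², so this pole is inside the contour.
  |-1 + 3*I/2|² = 13/4 < 4 = 2², so this pole is inside the contour.

With P(z) = z^2*cos(z) and Q(z) = z^2 + z - 3*I*z - 9/4 - 3*I/2, each pole is simple, so Res(f, z₀) = P(z₀)/Q'(z₀) with Q'(z) = 2*z + 1 - 3*I.
  Res(f, 3*I/2) = P(3*I/2)/Q'(3*I/2) = (-9*cosh(3/2)/4)/(1) = -9*cosh(3/2)/4
  Res(f, -1 + 3*I/2) = P(-1 + 3*I/2)/Q'(-1 + 3*I/2) = ((-5/4 - 3*I)*cos(1 - 3*I/2))/(-1) = (5/4 + 3*I)*cos(1 - 3*I/2)

Sum of residues inside C: -9*cosh(3/2)/4 + (5/4 + 3*I)*cos(1 - 3*I/2)
∮_C f(z) dz = 2πi · (-9*cosh(3/2)/4 + (5/4 + 3*I)*cos(1 - 3*I/2)) = -9*I*pi*cosh(3/2)/2 + pi*(-6 + 5*I/2)*cos(1 - 3*I/2)

Final answer: -9*I*pi*cosh(3/2)/2 + pi*(-6 + 5*I/2)*cos(1 - 3*I/2)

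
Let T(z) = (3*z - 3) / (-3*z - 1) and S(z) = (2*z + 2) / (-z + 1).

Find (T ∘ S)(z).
(T ∘ S)(z) = T(S(z)) = ((3)*S(z) + (-3))/((-3)*S(z) + (-1)). Multiply numerator and denominator by -z + 1:
  numerator:   (3)*(2*z + 2) + (-3)*(-z + 1) = 9*z + 3
  denominator: (-3)*(2*z + 2) + (-1)*(-z + 1) = -5*z - 7
(T ∘ S)(z) = (9*z + 3)/(-5*z - 7) = (-9*z - 3)/(5*z + 7)

Final answer: (-9*z - 3)/(5*z + 7)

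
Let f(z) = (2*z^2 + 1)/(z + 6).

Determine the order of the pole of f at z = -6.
Factor the denominator:
  z + 6 = (z + 6)

The numerator P(z) = 2*z^2 + 1 has P(-6) = 73 ≠ 0, so no factor of (z + 6) cancels.
Near z = -6 we can therefore write f(z) = g(z)/(z + 6) with g analytic at -6 and g(-6) ≠ 0 (g is just the numerator).

Hence z = -6 is a pole of order 1.

Final answer: 1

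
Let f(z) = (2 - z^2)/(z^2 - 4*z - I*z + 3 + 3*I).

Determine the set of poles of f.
The singularities of f are the zeros of the denominator. Factoring,
  z^2 - 4*z - I*z + 3 + 3*I = (z - 3)*(z - 1 - I)
so the candidates are z = 3, z = 1 + I.

Check the numerator P(z) = 2 - z^2 at each one:
  P(3) = -7 ≠ 0, so z = 3 is a (simple) pole.
  P(1 + I) = 2 - 2*I ≠ 0, so z = 1 + I is a (simple) pole.

Poles of f: {1 + I, 3}

Final answer: {1 + I, 3}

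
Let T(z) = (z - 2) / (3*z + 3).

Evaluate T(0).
Substitute z = 0:
  numerator:   (0) - 2 = -2
  denominator: 3*(0) + 3 = 3
T(0) = (-2)/(3) = -2/3

Final answer: -2/3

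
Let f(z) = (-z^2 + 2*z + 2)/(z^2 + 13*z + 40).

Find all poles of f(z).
The singularities of f are the zeros of the denominator. Factoring,
  z^2 + 13*z + 40 = (z + 8)*(z + 5)
so the candidates are z = -8, z = -5.

Check the numerator P(z) = -z^2 + 2*z + 2 at each one:
  P(-8) = -78 ≠ 0, so z = -8 is a (simple) pole.
  P(-5) = -33 ≠ 0, so z = -5 is a (simple) pole.

Poles of f: {-8, -5}

Final answer: {-8, -5}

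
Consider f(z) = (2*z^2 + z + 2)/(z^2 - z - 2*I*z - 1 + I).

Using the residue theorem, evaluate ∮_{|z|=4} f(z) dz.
pi*(-8 + 6*I)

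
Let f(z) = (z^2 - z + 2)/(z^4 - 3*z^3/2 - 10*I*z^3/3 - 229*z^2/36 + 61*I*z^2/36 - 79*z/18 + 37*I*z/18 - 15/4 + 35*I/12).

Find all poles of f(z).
{-2/3 + I, -1/2 + 3*I/2, -1/3 - 2*I/3, 3 + 3*I/2}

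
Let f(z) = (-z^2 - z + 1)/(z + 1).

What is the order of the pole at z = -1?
Factor the denominator:
  z + 1 = (z + 1)

The numerator P(z) = -z^2 - z + 1 has P(-1) = 1 ≠ 0, so no factor of (z + 1) cancels.
Near z = -1 we can therefore write f(z) = g(z)/(z + 1) with g analytic at -1 and g(-1) ≠ 0 (g is just the numerator).

Hence z = -1 is a pole of order 1.

Final answer: 1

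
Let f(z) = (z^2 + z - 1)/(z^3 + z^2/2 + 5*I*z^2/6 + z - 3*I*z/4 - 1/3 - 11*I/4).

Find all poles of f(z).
The singularities of f are the zeros of the denominator. Factoring,
  z^3 + z^2/2 + 5*I*z^2/6 + z - 3*I*z/4 - 1/3 - 11*I/4 = (z + 1 - I/2)*(z - 1 - 2*I/3)*(z + 1/2 + 2*I)
so the candidates are z = -1 + I/2, z = 1 + 2*I/3, z = -1/2 - 2*I.

Check the numerator P(z) = z^2 + z - 1 at each one:
  P(-1 + I/2) = -5/4 - I/2 ≠ 0, so z = -1 + I/2 is a (simple) pole.
  P(1 + 2*I/3) = 5/9 + 2*I ≠ 0, so z = 1 + 2*I/3 is a (simple) pole.
  P(-1/2 - 2*I) = -21/4 ≠ 0, so z = -1/2 - 2*I is a (simple) pole.

Poles of f: {-1 + I/2, -1/2 - 2*I, 1 + 2*I/3}

Final answer: {-1 + I/2, -1/2 - 2*I, 1 + 2*I/3}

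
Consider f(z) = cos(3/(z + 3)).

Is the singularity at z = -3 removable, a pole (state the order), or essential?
Let u = z + 3. Then
  cos(3/u) = Σ_{k≥0} (-1)^k (3)^(2k)/((2k)!·u^(2k)) = 1 - 9/(2*u^2) + 27/(8*u^4) + ...
which has infinitely many negative powers of u, so cos(3/(z + 3)) has an essential singularity at z = -3.
So the singularity is essential.

Final answer: essential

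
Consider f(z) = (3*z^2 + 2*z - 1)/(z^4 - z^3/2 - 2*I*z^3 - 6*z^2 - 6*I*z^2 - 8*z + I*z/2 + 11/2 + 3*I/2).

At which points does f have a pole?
{-2 - I, -1 + I, 1/2, 3 + 2*I}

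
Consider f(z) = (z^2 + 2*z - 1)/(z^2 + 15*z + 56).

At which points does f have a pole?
The singularities of f are the zeros of the denominator. Factoring,
  z^2 + 15*z + 56 = (z + 8)*(z + 7)
so the candidates are z = -8, z = -7.

Check the numerator P(z) = z^2 + 2*z - 1 at each one:
  P(-8) = 47 ≠ 0, so z = -8 is a (simple) pole.
  P(-7) = 34 ≠ 0, so z = -7 is a (simple) pole.

Poles of f: {-8, -7}

Final answer: {-8, -7}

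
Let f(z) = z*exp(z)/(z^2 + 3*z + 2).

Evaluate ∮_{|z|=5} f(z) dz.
By the residue theorem, ∮_C f(z) dz = 2πi · (sum of the residues of f at the poles inside |z| = 5).

The denominator factors as (z + 1)*(z + 2), so the singularities of f are simple poles at z = -1, z = -2.
  |-1|² = 1 < 25 = 5², so this pole is inside the contour.
  |-2|² = 4 < 25 = 5², so this pole is inside the contour.

With P(z) = z*exp(z) and Q(z) = z^2 + 3*z + 2, each pole is simple, so Res(f, z₀) = P(z₀)/Q'(z₀) with Q'(z) = 2*z + 3.
  Res(f, -1) = P(-1)/Q'(-1) = (-exp(-1))/(1) = -exp(-1)
  Res(f, -2) = P(-2)/Q'(-2) = (-2*exp(-2))/(-1) = 2*exp(-2)

Sum of residues inside C: -exp(-1) + 2*exp(-2)
∮_C f(z) dz = 2πi · (-exp(-1) + 2*exp(-2)) = -2*I*pi*exp(-1) + 4*I*pi*exp(-2)

Final answer: -2*I*pi*exp(-1) + 4*I*pi*exp(-2)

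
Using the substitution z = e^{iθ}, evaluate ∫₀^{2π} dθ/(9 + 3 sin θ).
Call the integral J. The integrand is 2π-periodic and we integrate over a full period, so shifting θ does not change the value (θ → θ + π/2 turns sin θ into cos θ). Hence
  J = ∫₀^{2π} dθ/(9 + 3 cos θ).
Put z = e^{iθ}: then cos θ = (z + 1/z)/2, dθ = dz/(iz), and z runs once counterclockwise around |z| = 1:
  J = ∮_{|z|=1} 1/(9 + 3*(z + 1/z)/2) · dz/(iz) = (2/i) ∮_{|z|=1} dz/(3*z^2 + 18*z + 3).
The roots of 3*z^2 + 18*z + 3 are z = (-9 ± sqrt(9^2 - 3^2))/3, with sqrt(72) = 6*sqrt(2); their product is 1, so only z₊ = -3 + 2*sqrt(2) lies inside the unit circle (z₋ = -3 - 2*sqrt(2) lies outside).
z₊ is a simple zero of q(z) = 3*z^2 + 18*z + 3, so Res(1/q, z₊) = 1/q'(z₊) with q'(z) = 6*z + 18; and q'(z₊) = 3*(z₊ - z₋) = 12*sqrt(2).
Therefore J = (2/i) · 2πi · 1/(12*sqrt(2)) = 2*pi/(6*sqrt(2)) = sqrt(2)*pi/6

Final answer: sqrt(2)*pi/6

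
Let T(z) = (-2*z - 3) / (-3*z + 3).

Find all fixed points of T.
T(z) = z means -2*z - 3 = z*(-3*z + 3), i.e.
  -3*z^2 + 5*z + 3 = 0.
Discriminant: (5)^2 - 4*(-3)*(3) = 61, so the roots are real.
  z = (-5 ± sqrt(61))/(2*(-3))
Fixed points: {5/6 - sqrt(61)/6, 5/6 + sqrt(61)/6}

Final answer: {5/6 - sqrt(61)/6, 5/6 + sqrt(61)/6}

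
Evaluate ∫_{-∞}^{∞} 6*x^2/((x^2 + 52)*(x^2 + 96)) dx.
3*pi*(-sqrt(13) + 2*sqrt(6))/11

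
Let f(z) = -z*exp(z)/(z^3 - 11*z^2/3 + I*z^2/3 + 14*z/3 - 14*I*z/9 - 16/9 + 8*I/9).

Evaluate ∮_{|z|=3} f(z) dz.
By the residue theorem, ∮_C f(z) dz = 2πi · (sum of the residues of f at the poles inside |z| = 3).

The denominator factors as (z - 2/3)*(z - 1 + I)*(z - 2 - 2*I/3), so the singularities of f are simple poles at z = 2/3, z = 1 - I, z = 2 + 2*I/3.
  |2/3|² = 4/9 < 9 = 3², so this pole is inside the contour.
  |1 - I|² = 2 < 9 = 3², so this pole is inside the contour.
  |2 + 2*I/3|² = 40/9 < 9 = 3², so this pole is inside the contour.

With P(z) = -z*exp(z) and Q(z) = z^3 - 11*z^2/3 + I*z^2/3 + 14*z/3 - 14*I*z/9 - 16/9 + 8*I/9, each pole is simple, so Res(f, z₀) = P(z₀)/Q'(z₀) with Q'(z) = 3*z^2 - 22*z/3 + 2*I*z/3 + 14/3 - 14*I/9.
  Res(f, 2/3) = P(2/3)/Q'(2/3) = (-2*exp(2/3)/3)/(10/9 - 10*I/9) = (-3/10 - 3*I/10)*exp(2/3)
  Res(f, 1 - I) = P(1 - I)/Q'(1 - I) = ((-1 + I)*exp(1 - I))/(-2 + 4*I/9) = (99/170 - 63*I/170)*exp(1 - I)
  Res(f, 2 + 2*I/3) = P(2 + 2*I/3)/Q'(2 + 2*I/3) = ((-2 - 2*I/3)*exp(2 + 2*I/3))/(2/9 + 26*I/9) = (-24/85 + 57*I/85)*exp(2 + 2*I/3)

Sum of residues inside C: (99/170 - 63*I/170)*exp(1 - I) + (-3/10 - 3*I/10)*exp(2/3) + (-24/85 + 57*I/85)*exp(2 + 2*I/3)
∮_C f(z) dz = 2πi · ((99/170 - 63*I/170)*exp(1 - I) + (-3/10 - 3*I/10)*exp(2/3) + (-24/85 + 57*I/85)*exp(2 + 2*I/3)) = pi*(-114/85 - 48*I/85)*exp(2 + 2*I/3) + pi*(3/5 - 3*I/5)*exp(2/3) + pi*(63/85 + 99*I/85)*exp(1 - I)

Final answer: pi*(-114/85 - 48*I/85)*exp(2 + 2*I/3) + pi*(3/5 - 3*I/5)*exp(2/3) + pi*(63/85 + 99*I/85)*exp(1 - I)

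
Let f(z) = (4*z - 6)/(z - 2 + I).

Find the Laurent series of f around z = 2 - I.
Put w = z - (2 - I), i.e. z = w + 2 - I. The denominator is w, so it suffices to rewrite the numerator in powers of w.

P(z) = 4*z - 6
P(w + 2 - I) = 2 - 4*I + 4*w

Dividing each term by w:
  f = (2 - 4*I)/w + 4

Substituting back w = z - 2 + I:
  f(z) = (2 - 4*I)/(z - 2 + I) + 4

The series is finite because the numerator is a polynomial; the negative powers form the principal part, and the coefficient of 1/(z - 2 + I) gives Res(f, 2 - I) = 2 - 4*I.

Final answer: (2 - 4*I)/(z - 2 + I) + 4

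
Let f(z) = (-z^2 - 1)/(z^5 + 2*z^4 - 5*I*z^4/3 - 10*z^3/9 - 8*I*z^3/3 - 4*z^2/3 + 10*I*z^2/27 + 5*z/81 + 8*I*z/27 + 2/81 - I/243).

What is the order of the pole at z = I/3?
Factor the denominator:
  z^5 + 2*z^4 - 5*I*z^4/3 - 10*z^3/9 - 8*I*z^3/3 - 4*z^2/3 + 10*I*z^2/27 + 5*z/81 + 8*I*z/27 + 2/81 - I/243 = (z - I/3)^4*(z + 2 - I/3)

The numerator P(z) = -z^2 - 1 has P(I/3) = -8/9 ≠ 0, so no factor of (z - I/3) cancels.
Near z = I/3 we can therefore write f(z) = g(z)/(z - I/3)^4 with g analytic at I/3 and g(I/3) ≠ 0 (g is the numerator divided by the remaining denominator factors).

Hence z = I/3 is a pole of order 4.

Final answer: 4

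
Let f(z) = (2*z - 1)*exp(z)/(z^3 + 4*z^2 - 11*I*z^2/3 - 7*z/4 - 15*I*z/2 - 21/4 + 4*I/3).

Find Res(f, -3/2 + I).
Write f(z) = P(z)/Q(z) with P(z) = (2*z - 1)*exp(z) and Q(z) = z^3 + 4*z^2 - 11*I*z^2/3 - 7*z/4 - 15*I*z/2 - 21/4 + 4*I/3.
The denominator factors as Q(z) = (z + 3/2 - I)*(z - 1/2 - 2*I/3)*(z + 3 - 2*I), so z = -3/2 + I is a simple zero of Q and P is analytic there; z = -3/2 + I is therefore a simple pole and
  Res(f, z₀) = P(z₀)/Q'(z₀).

Q'(z) = 3*z^2 + 8*z - 22*I*z/3 - 7/4 - 15*I/2, so Q'(-3/2 + I) = -8/3 + 5*I/2.
P(-3/2 + I) = (-4 + 2*I)*exp(-3/2 + I).

Res(f, -3/2 + I) = ((-4 + 2*I)*exp(-3/2 + I))/(-8/3 + 5*I/2) = (564/481 + 168*I/481)*exp(-3/2 + I)

Final answer: (564/481 + 168*I/481)*exp(-3/2 + I)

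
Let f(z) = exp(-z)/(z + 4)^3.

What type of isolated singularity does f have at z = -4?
pole of order 3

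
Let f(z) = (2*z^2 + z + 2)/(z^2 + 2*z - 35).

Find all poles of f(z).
{-7, 5}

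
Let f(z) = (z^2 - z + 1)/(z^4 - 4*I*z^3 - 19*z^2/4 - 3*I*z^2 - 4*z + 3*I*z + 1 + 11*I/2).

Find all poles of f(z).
The singularities of f are the zeros of the denominator. Factoring,
  z^4 - 4*I*z^3 - 19*z^2/4 - 3*I*z^2 - 4*z + 3*I*z + 1 + 11*I/2 = (z + 1 - I)*(z - 1 - I/2)*(z + 1 + I/2)*(z - 1 - 3*I)
so the candidates are z = -1 + I, z = 1 + I/2, z = -1 - I/2, z = 1 + 3*I.

Check the numerator P(z) = z^2 - z + 1 at each one:
  P(-1 + I) = 2 - 3*I ≠ 0, so z = -1 + I is a (simple) pole.
  P(1 + I/2) = 3/4 + I/2 ≠ 0, so z = 1 + I/2 is a (simple) pole.
  P(-1 - I/2) = 11/4 + 3*I/2 ≠ 0, so z = -1 - I/2 is a (simple) pole.
  P(1 + 3*I) = -8 + 3*I ≠ 0, so z = 1 + 3*I is a (simple) pole.

Poles of f: {-1 - I/2, -1 + I, 1 + I/2, 1 + 3*I}

Final answer: {-1 - I/2, -1 + I, 1 + I/2, 1 + 3*I}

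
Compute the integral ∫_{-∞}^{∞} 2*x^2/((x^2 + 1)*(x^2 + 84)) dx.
Let f(z) = 2*z^2/((z^2 + 1)*(z^2 + 84)). The denominator has no real zeros and deg Q - deg P = 2 ≥ 2, so the integral of f over the upper semicircle |z| = R tends to 0 as R → ∞. Closing the contour in the upper half-plane,
  ∫_{-∞}^{∞} f(x) dx = 2πi · Σ Res(f, z_k)  over the poles with Im z_k > 0.

Zeros of the denominator: z^2 + 84 = 0 gives z = ±2*sqrt(21)*I; z^2 + 1 = 0 gives z = ±I.
Upper half-plane: z = I, z = 2*sqrt(21)*I (simple).

Each pole is a simple zero of Q(z) = z^4 + 85*z^2 + 84, so Res(f, z₀) = P(z₀)/Q'(z₀) with P(z) = 2*z^2, Q'(z) = 4*z^3 + 170*z:
  Res(f, I) = (-2)/(166*I) = I/83
  Res(f, 2*sqrt(21)*I) = (-168)/(-332*sqrt(21)*I) = -2*sqrt(21)*I/83

Sum of residues: I*(1 - 2*sqrt(21))/83
∫_{-∞}^{∞} f(x) dx = 2πi · (I*(1 - 2*sqrt(21))/83) = 2*pi*(-1 + 2*sqrt(21))/83

Final answer: 2*pi*(-1 + 2*sqrt(21))/83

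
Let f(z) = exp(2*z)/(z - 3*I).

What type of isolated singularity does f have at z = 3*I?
Write f(z) = g(z)/(z - 3*I) with g(z) = exp(2*z).
g is entire and g(3*I) = exp(6*I) ≠ 0, so no factor of (z - 3*I) cancels: the Laurent expansion of f about z = 3*I starts at the power -1, i.e. lim_{z→z₀} (z - z₀) f(z) = exp(6*I) is finite and nonzero.
So z = 3*I is a pole of order 1.

Final answer: pole of order 1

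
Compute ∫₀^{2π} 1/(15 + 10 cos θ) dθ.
Let J = ∫₀^{2π} dθ/(15 + 10 cos θ).
Put z = e^{iθ}: then cos θ = (z + 1/z)/2, dθ = dz/(iz), and z runs once counterclockwise around |z| = 1:
  J = ∮_{|z|=1} 1/(15 + 10*(z + 1/z)/2) · dz/(iz) = (2/i) ∮_{|z|=1} dz/(10*z^2 + 30*z + 10).
The roots of 10*z^2 + 30*z + 10 are z = (-15 ± sqrt(15^2 - 10^2))/10, with sqrt(125) = 5*sqrt(5); their product is 1, so only z₊ = -3/2 + sqrt(5)/2 lies inside the unit circle (z₋ = -3/2 - sqrt(5)/2 lies outside).
z₊ is a simple zero of q(z) = 10*z^2 + 30*z + 10, so Res(1/q, z₊) = 1/q'(z₊) with q'(z) = 20*z + 30; and q'(z₊) = 10*(z₊ - z₋) = 10*sqrt(5).
Therefore J = (2/i) · 2πi · 1/(10*sqrt(5)) = 2*pi/(5*sqrt(5)) = 2*sqrt(5)*pi/25

Final answer: 2*sqrt(5)*pi/25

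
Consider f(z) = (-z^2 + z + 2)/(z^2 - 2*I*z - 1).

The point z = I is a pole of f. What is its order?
2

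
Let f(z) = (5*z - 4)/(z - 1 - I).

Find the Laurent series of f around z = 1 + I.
Put w = z - (1 + I), i.e. z = w + 1 + I. The denominator is w, so it suffices to rewrite the numerator in powers of w.

P(z) = 5*z - 4
P(w + 1 + I) = 1 + 5*I + 5*w

Dividing each term by w:
  f = (1 + 5*I)/w + 5

Substituting back w = z - 1 - I:
  f(z) = (1 + 5*I)/(z - 1 - I) + 5

The series is finite because the numerator is a polynomial; the negative powers form the principal part, and the coefficient of 1/(z - 1 - I) gives Res(f, 1 + I) = 1 + 5*I.

Final answer: (1 + 5*I)/(z - 1 - I) + 5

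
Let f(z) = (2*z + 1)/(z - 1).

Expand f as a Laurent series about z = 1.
Put w = z - (1), i.e. z = w + 1. The denominator is w, so it suffices to rewrite the numerator in powers of w.

P(z) = 2*z + 1
P(w + 1) = 3 + 2*w

Dividing each term by w:
  f = 3/w + 2

Substituting back w = z - 1:
  f(z) = 3/(z - 1) + 2

The series is finite because the numerator is a polynomial; the negative powers form the principal part, and the coefficient of 1/(z - 1) gives Res(f, 1) = 3.

Final answer: 3/(z - 1) + 2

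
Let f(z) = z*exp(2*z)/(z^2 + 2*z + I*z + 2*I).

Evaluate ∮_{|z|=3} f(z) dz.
By the residue theorem, ∮_C f(z) dz = 2πi · (sum of the residues of f at the poles inside |z| = 3).

The denominator factors as (z + I)*(z + 2), so the singularities of f are simple poles at z = -I, z = -2.
  |-I|² = 1 < 9 = 3², so this pole is inside the contour.
  |-2|² = 4 < 9 = 3², so this pole is inside the contour.

With P(z) = z*exp(2*z) and Q(z) = z^2 + 2*z + I*z + 2*I, each pole is simple, so Res(f, z₀) = P(z₀)/Q'(z₀) with Q'(z) = 2*z + 2 + I.
  Res(f, -I) = P(-I)/Q'(-I) = (-I*exp(-2*I))/(2 - I) = (1/5 - 2*I/5)*exp(-2*I)
  Res(f, -2) = P(-2)/Q'(-2) = (-2*exp(-4))/(-2 + I) = (4/5 + 2*I/5)*exp(-4)

Sum of residues inside C: (1/5 - 2*I/5)*exp(-2*I) + (4/5 + 2*I/5)*exp(-4)
∮_C f(z) dz = 2πi · ((1/5 - 2*I/5)*exp(-2*I) + (4/5 + 2*I/5)*exp(-4)) = pi*(4/5 + 2*I/5)*exp(-2*I) + pi*(-4/5 + 8*I/5)*exp(-4)

Final answer: pi*(4/5 + 2*I/5)*exp(-2*I) + pi*(-4/5 + 8*I/5)*exp(-4)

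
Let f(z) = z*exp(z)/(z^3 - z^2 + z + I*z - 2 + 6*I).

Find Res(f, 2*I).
Write f(z) = P(z)/Q(z) with P(z) = z*exp(z) and Q(z) = z^3 - z^2 + z + I*z - 2 + 6*I.
The denominator factors as Q(z) = (z + 1 + I)*(z - 2*I)*(z - 2 + I), so z = 2*I is a simple zero of Q and P is analytic there; z = 2*I is therefore a simple pole and
  Res(f, z₀) = P(z₀)/Q'(z₀).

Q'(z) = 3*z^2 - 2*z + 1 + I, so Q'(2*I) = -11 - 3*I.
P(2*I) = 2*I*exp(2*I).

Res(f, 2*I) = (2*I*exp(2*I))/(-11 - 3*I) = (-3/65 - 11*I/65)*exp(2*I)

Final answer: (-3/65 - 11*I/65)*exp(2*I)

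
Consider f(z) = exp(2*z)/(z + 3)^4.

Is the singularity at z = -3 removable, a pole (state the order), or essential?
Write f(z) = g(z)/(z + 3)^4 with g(z) = exp(2*z).
g is entire and g(-3) = exp(-6) ≠ 0, so no factor of (z + 3) cancels: the Laurent expansion of f about z = -3 starts at the power -4, i.e. lim_{z→z₀} (z - z₀)^4 f(z) = exp(-6) is finite and nonzero.
So z = -3 is a pole of order 4.

Final answer: pole of order 4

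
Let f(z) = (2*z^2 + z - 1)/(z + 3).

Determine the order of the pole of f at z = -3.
Factor the denominator:
  z + 3 = (z + 3)

The numerator P(z) = 2*z^2 + z - 1 has P(-3) = 14 ≠ 0, so no factor of (z + 3) cancels.
Near z = -3 we can therefore write f(z) = g(z)/(z + 3) with g analytic at -3 and g(-3) ≠ 0 (g is just the numerator).

Hence z = -3 is a pole of order 1.

Final answer: 1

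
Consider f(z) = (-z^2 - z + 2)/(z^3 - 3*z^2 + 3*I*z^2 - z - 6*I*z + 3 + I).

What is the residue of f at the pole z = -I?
Write f(z) = P(z)/Q(z) with P(z) = -z^2 - z + 2 and Q(z) = z^3 - 3*z^2 + 3*I*z^2 - z - 6*I*z + 3 + I.
The denominator factors as Q(z) = (z - 1 + I)*(z + I)*(z - 2 + I), so z = -I is a simple zero of Q and P is analytic there; z = -I is therefore a simple pole and
  Res(f, z₀) = P(z₀)/Q'(z₀).

Q'(z) = 3*z^2 - 6*z + 6*I*z - 1 - 6*I, so Q'(-I) = 2.
P(-I) = 3 + I.

Res(f, -I) = (3 + I)/(2) = 3/2 + I/2

Final answer: 3/2 + I/2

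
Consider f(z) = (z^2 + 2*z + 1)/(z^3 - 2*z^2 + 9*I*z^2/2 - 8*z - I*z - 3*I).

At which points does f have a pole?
The singularities of f are the zeros of the denominator. Factoring,
  z^3 - 2*z^2 + 9*I*z^2/2 - 8*z - I*z - 3*I = (z + I/2)*(z + 1 + I)*(z - 3 + 3*I)
so the candidates are z = -I/2, z = -1 - I, z = 3 - 3*I.

Check the numerator P(z) = z^2 + 2*z + 1 at each one:
  P(-I/2) = 3/4 - I ≠ 0, so z = -I/2 is a (simple) pole.
  P(-1 - I) = -1 ≠ 0, so z = -1 - I is a (simple) pole.
  P(3 - 3*I) = 7 - 24*I ≠ 0, so z = 3 - 3*I is a (simple) pole.

Poles of f: {-1 - I, -I/2, 3 - 3*I}

Final answer: {-1 - I, -I/2, 3 - 3*I}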